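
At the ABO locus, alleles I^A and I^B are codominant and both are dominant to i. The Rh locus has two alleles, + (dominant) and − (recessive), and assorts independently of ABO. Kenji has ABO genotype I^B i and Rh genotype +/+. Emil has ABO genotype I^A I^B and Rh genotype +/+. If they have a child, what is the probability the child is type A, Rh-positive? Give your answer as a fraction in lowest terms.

1/4

ABO cross I^B i × I^A I^B → offspring phenotypes: 1/4 A, 1/2 B, 1/4 AB.
Rh cross +/+ × +/+ → 1 Rh+.
Independent loci: P(type A, Rh-positive) = 1/4 × 1 = 1/4.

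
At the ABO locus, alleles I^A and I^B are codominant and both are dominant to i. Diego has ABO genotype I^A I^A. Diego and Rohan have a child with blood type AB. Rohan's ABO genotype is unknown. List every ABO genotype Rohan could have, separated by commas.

I^A I^B, I^B I^B, I^B i

For each candidate genotype of Rohan, check whether crossing it with I^A I^A can produce every observed child phenotype.
  I^A I^A → possible child types {A} ✗
  I^A I^B → possible child types {A, AB} ✓
  I^A i → possible child types {A} ✗
  I^B I^B → possible child types {AB} ✓
  I^B i → possible child types {A, AB} ✓
  i i → possible child types {A} ✗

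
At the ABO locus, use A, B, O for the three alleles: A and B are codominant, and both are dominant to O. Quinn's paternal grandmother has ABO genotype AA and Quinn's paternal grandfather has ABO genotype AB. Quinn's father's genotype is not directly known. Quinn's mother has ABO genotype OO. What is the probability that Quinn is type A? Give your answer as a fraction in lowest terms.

3/4

Quinn's father's ABO genotype from AA × AB: 1/2 AA, 1/2 AB.
Crossing each possibility with the mother OO and summing P(type A): 1/2·1 + 1/2·1/2 = 3/4.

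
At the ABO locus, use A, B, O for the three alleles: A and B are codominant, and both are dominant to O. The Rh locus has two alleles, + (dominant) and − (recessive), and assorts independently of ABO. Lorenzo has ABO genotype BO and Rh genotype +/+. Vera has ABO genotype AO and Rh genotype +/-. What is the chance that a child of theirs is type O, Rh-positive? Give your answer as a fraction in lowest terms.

ABO cross BO × AO → offspring phenotypes: 1/4 O, 1/4 A, 1/4 B, 1/4 AB.
Rh cross +/+ × +/- → 1 Rh+.
Independent loci: P(type O, Rh-positive) = 1/4 × 1 = 1/4.

1/4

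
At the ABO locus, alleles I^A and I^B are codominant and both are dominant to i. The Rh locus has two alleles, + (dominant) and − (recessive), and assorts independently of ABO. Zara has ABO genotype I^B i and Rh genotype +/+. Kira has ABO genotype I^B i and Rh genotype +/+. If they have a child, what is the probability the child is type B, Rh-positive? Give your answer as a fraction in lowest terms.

3/4

ABO cross I^B i × I^B i → offspring phenotypes: 1/4 O, 3/4 B.
Rh cross +/+ × +/+ → 1 Rh+.
Independent loci: P(type B, Rh-positive) = 3/4 × 1 = 3/4.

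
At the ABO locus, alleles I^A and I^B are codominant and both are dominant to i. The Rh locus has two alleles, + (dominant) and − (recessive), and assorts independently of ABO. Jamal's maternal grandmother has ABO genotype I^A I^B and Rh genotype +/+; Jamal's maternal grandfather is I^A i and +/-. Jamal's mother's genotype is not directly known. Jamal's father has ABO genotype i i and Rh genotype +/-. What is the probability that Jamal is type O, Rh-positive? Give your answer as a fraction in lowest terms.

Jamal's mother's ABO genotype from I^A I^B × I^A i: 1/4 I^A I^A, 1/4 I^A I^B, 1/4 I^A i, 1/4 I^B i.
Crossing each possibility with the father i i and summing P(type O): 1/4·0 + 1/4·0 + 1/4·1/2 + 1/4·1/2 = 1/4.
Similarly for Rh via the mother's Rh distribution: P(Rh+) = 7/8.
Independent loci: 1/4 × 7/8 = 7/32.

7/32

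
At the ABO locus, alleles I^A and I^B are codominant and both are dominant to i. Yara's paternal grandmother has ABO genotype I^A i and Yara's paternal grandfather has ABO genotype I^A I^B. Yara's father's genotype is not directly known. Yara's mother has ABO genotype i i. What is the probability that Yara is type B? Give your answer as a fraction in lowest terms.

1/4

Yara's father's ABO genotype from I^A i × I^A I^B: 1/4 I^A I^A, 1/4 I^A I^B, 1/4 I^A i, 1/4 I^B i.
Crossing each possibility with the mother i i and summing P(type B): 1/4·0 + 1/4·1/2 + 1/4·0 + 1/4·1/2 = 1/4.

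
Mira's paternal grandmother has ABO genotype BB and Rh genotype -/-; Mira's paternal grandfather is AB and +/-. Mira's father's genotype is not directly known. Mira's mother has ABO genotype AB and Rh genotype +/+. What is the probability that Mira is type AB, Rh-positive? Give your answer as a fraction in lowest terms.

1/2

Mira's father's ABO genotype from BB × AB: 1/2 AB, 1/2 BB.
Crossing each possibility with the mother AB and summing P(type AB): 1/2·1/2 + 1/2·1/2 = 1/2.
Similarly for Rh via the father's Rh distribution: P(Rh+) = 1.
Independent loci: 1/2 × 1 = 1/2.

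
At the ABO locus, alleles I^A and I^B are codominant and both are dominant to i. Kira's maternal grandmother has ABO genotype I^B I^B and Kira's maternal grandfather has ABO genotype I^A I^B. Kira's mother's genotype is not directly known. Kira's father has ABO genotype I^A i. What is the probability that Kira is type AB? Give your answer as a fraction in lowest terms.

3/8

Kira's mother's ABO genotype from I^B I^B × I^A I^B: 1/2 I^A I^B, 1/2 I^B I^B.
Crossing each possibility with the father I^A i and summing P(type AB): 1/2·1/4 + 1/2·1/2 = 3/8.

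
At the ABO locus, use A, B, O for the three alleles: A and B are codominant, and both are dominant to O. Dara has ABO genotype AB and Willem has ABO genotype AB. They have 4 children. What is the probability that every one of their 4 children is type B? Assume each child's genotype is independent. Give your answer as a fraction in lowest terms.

1/256

ABO cross AB × AB → 1/4 A, 1/4 B, 1/2 AB.
So P(type B) = 1/4 per child.
All 4 independent: (1/4)^4 = 1/256.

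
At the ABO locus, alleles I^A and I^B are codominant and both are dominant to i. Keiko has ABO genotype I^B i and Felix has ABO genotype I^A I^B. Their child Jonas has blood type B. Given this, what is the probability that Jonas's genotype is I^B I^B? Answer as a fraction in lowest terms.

Cross I^B i × I^A I^B → 1/4 I^A I^B, 1/4 I^A i, 1/4 I^B I^B, 1/4 I^B i.
Type-B genotypes among offspring: I^B I^B (1/4), I^B i (1/4); total 1/2.
P(I^B I^B | type B) = (1/4) / (1/2) = 1/2.

1/2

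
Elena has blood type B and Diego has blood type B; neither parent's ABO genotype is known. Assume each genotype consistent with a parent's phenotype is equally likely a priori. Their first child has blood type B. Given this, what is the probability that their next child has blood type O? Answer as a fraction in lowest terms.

1/20

Possible genotypes: Elena ∈ {BB, BO}; Diego ∈ {BB, BO}.
Weight each parental genotype pair by prior × P(type-B child):
  BB × BB: posterior weight 4/15; P(next child type O) = 0.
  BB × BO: posterior weight 4/15; P(next child type O) = 0.
  BO × BB: posterior weight 4/15; P(next child type O) = 0.
  BO × BO: posterior weight 1/5; P(next child type O) = 1/4.
Weighted sum = 1/20.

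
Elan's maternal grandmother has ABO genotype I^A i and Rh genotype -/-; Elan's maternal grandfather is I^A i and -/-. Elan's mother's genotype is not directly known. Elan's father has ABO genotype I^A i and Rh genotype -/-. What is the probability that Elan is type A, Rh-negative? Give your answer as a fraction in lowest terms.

Elan's mother's ABO genotype from I^A i × I^A i: 1/4 I^A I^A, 1/2 I^A i, 1/4 i i.
Crossing each possibility with the father I^A i and summing P(type A): 1/4·1 + 1/2·3/4 + 1/4·1/2 = 3/4.
Similarly for Rh via the mother's Rh distribution: P(Rh-) = 1.
Independent loci: 3/4 × 1 = 3/4.

3/4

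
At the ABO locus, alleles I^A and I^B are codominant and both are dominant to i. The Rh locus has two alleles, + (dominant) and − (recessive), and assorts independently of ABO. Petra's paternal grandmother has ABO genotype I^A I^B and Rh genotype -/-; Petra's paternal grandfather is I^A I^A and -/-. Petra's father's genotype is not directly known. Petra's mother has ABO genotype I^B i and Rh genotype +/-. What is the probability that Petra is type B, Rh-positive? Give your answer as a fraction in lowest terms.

1/8

Petra's father's ABO genotype from I^A I^B × I^A I^A: 1/2 I^A I^A, 1/2 I^A I^B.
Crossing each possibility with the mother I^B i and summing P(type B): 1/2·0 + 1/2·1/2 = 1/4.
Similarly for Rh via the father's Rh distribution: P(Rh+) = 1/2.
Independent loci: 1/4 × 1/2 = 1/8.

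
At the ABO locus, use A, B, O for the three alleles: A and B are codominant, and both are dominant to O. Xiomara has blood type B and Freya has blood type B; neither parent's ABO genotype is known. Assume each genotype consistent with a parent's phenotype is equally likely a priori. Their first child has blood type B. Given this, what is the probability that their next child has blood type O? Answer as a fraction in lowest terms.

Possible genotypes: Xiomara ∈ {BB, BO}; Freya ∈ {BB, BO}.
Weight each parental genotype pair by prior × P(type-B child):
  BB × BB: posterior weight 4/15; P(next child type O) = 0.
  BB × BO: posterior weight 4/15; P(next child type O) = 0.
  BO × BB: posterior weight 4/15; P(next child type O) = 0.
  BO × BO: posterior weight 1/5; P(next child type O) = 1/4.
Weighted sum = 1/20.

1/20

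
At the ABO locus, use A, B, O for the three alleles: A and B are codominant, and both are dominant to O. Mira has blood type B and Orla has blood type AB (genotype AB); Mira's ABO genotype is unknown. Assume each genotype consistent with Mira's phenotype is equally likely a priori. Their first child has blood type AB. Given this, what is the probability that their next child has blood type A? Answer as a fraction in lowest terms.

1/12

Possible genotypes: Mira ∈ {BB, BO}; Orla ∈ {AB}.
Weight each parental genotype pair by prior × P(type-AB child):
  BB × AB: posterior weight 2/3; P(next child type A) = 0.
  BO × AB: posterior weight 1/3; P(next child type A) = 1/4.
Weighted sum = 1/12.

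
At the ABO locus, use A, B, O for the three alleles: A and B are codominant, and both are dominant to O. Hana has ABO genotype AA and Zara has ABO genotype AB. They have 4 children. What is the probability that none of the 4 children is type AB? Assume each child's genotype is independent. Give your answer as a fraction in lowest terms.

ABO cross AA × AB → 1/2 A, 1/2 AB.
So P(type AB) = 1/2 per child.
P(not type AB) = 1/2 for one child; (1/2)^4 = 1/16.

1/16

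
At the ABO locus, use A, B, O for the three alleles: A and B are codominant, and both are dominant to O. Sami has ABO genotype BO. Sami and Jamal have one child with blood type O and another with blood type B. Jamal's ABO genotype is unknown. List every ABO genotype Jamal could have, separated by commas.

AO, BO, OO

For each candidate genotype of Jamal, check whether crossing it with BO can produce every observed child phenotype.
  AA → possible child types {A, AB} ✗
  AB → possible child types {A, B, AB} ✗
  AO → possible child types {O, A, B, AB} ✓
  BB → possible child types {B} ✗
  BO → possible child types {O, B} ✓
  OO → possible child types {O, B} ✓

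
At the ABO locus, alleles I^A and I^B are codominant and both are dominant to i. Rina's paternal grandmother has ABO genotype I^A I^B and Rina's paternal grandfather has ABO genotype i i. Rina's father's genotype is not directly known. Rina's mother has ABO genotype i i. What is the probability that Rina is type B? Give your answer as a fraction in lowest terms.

Rina's father's ABO genotype from I^A I^B × i i: 1/2 I^A i, 1/2 I^B i.
Crossing each possibility with the mother i i and summing P(type B): 1/2·0 + 1/2·1/2 = 1/4.

1/4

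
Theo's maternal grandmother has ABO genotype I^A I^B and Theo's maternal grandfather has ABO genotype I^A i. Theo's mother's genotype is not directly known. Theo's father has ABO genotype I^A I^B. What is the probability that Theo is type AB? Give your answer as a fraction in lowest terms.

3/8

Theo's mother's ABO genotype from I^A I^B × I^A i: 1/4 I^A I^A, 1/4 I^A I^B, 1/4 I^A i, 1/4 I^B i.
Crossing each possibility with the father I^A I^B and summing P(type AB): 1/4·1/2 + 1/4·1/2 + 1/4·1/4 + 1/4·1/4 = 3/8.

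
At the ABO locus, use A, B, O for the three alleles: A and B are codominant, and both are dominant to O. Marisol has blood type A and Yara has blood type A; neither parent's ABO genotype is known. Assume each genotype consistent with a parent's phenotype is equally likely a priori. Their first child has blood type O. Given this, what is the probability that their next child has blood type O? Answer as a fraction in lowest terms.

Possible genotypes: Marisol ∈ {AA, AO}; Yara ∈ {AA, AO}.
Weight each parental genotype pair by prior × P(type-O child):
  AO × AO: posterior weight 1; P(next child type O) = 1/4.
Weighted sum = 1/4.

1/4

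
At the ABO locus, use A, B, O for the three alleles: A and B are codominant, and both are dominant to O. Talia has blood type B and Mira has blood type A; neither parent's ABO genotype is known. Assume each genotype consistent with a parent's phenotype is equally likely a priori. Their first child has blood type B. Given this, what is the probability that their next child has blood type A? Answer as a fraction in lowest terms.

1/12

Possible genotypes: Talia ∈ {BB, BO}; Mira ∈ {AA, AO}.
Weight each parental genotype pair by prior × P(type-B child):
  BB × AO: posterior weight 2/3; P(next child type A) = 0.
  BO × AO: posterior weight 1/3; P(next child type A) = 1/4.
Weighted sum = 1/12.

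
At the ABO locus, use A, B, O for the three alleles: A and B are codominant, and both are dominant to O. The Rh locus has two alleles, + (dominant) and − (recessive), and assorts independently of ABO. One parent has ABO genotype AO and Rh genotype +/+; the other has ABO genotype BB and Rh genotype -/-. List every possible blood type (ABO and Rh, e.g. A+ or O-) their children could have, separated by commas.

Gametes from AO × BB give offspring ABO genotypes AB, BO, i.e. phenotypes B, AB.
Rh cross +/+ × -/- → phenotypes Rh+.
Combining independently: B+, AB+.

B+, AB+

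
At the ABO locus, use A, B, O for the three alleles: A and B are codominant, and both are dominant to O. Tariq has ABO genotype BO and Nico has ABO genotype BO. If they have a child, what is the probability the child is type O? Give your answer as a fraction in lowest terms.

1/4

ABO cross BO × BO → offspring phenotypes: 1/4 O, 3/4 B.
So P(type O) = 1/4.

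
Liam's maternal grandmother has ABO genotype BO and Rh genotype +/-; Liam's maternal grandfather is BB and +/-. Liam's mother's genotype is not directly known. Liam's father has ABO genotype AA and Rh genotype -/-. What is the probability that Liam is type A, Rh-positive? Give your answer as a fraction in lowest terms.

Liam's mother's ABO genotype from BO × BB: 1/2 BB, 1/2 BO.
Crossing each possibility with the father AA and summing P(type A): 1/2·0 + 1/2·1/2 = 1/4.
Similarly for Rh via the mother's Rh distribution: P(Rh+) = 1/2.
Independent loci: 1/4 × 1/2 = 1/8.

1/8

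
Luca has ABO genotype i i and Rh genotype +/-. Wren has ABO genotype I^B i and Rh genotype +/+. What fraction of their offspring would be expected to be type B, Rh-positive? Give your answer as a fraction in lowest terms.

1/2

ABO cross i i × I^B i → offspring phenotypes: 1/2 O, 1/2 B.
Rh cross +/- × +/+ → 1 Rh+.
Independent loci: P(type B, Rh-positive) = 1/2 × 1 = 1/2.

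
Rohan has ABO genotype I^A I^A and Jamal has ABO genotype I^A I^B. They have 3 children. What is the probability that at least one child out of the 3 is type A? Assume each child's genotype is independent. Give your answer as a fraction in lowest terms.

7/8

ABO cross I^A I^A × I^A I^B → 1/2 A, 1/2 AB.
So P(type A) = 1/2 per child.
P(none) = (1/2)^3 = 1/8; P(at least one) = 1 − 1/8 = 7/8.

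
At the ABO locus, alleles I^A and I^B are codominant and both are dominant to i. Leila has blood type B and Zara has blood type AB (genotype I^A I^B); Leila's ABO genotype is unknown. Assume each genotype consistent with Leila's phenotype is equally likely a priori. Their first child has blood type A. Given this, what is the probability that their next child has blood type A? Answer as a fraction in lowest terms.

1/4

Possible genotypes: Leila ∈ {I^B I^B, I^B i}; Zara ∈ {I^A I^B}.
Weight each parental genotype pair by prior × P(type-A child):
  I^B i × I^A I^B: posterior weight 1; P(next child type A) = 1/4.
Weighted sum = 1/4.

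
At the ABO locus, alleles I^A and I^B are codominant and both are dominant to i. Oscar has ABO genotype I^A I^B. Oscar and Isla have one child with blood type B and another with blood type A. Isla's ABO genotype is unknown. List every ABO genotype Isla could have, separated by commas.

I^A I^B, I^A i, I^B i, i i

For each candidate genotype of Isla, check whether crossing it with I^A I^B can produce every observed child phenotype.
  I^A I^A → possible child types {A, AB} ✗
  I^A I^B → possible child types {A, B, AB} ✓
  I^A i → possible child types {A, B, AB} ✓
  I^B I^B → possible child types {B, AB} ✗
  I^B i → possible child types {A, B, AB} ✓
  i i → possible child types {A, B} ✓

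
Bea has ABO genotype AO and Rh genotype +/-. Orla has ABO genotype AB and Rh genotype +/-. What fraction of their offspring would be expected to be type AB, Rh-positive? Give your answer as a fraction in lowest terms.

3/16

ABO cross AO × AB → offspring phenotypes: 1/2 A, 1/4 B, 1/4 AB.
Rh cross +/- × +/- → 3/4 Rh+, 1/4 Rh-.
Independent loci: P(type AB, Rh-positive) = 1/4 × 3/4 = 3/16.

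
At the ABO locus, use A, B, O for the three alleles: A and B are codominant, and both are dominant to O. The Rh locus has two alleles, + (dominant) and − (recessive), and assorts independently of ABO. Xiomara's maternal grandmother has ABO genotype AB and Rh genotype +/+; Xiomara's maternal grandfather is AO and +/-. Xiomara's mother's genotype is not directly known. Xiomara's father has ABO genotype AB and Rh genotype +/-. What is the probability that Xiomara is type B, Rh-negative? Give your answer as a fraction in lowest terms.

1/32

Xiomara's mother's ABO genotype from AB × AO: 1/4 AA, 1/4 AB, 1/4 AO, 1/4 BO.
Crossing each possibility with the father AB and summing P(type B): 1/4·0 + 1/4·1/4 + 1/4·1/4 + 1/4·1/2 = 1/4.
Similarly for Rh via the mother's Rh distribution: P(Rh-) = 1/8.
Independent loci: 1/4 × 1/8 = 1/32.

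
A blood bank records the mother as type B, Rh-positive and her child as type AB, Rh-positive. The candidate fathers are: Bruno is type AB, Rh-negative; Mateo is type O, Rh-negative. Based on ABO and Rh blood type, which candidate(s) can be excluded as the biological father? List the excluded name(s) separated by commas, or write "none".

Mateo

A candidate is excluded only if no genotype consistent with his phenotype could produce a type AB, Rh-positive child with a type B, Rh-positive mother.
Mateo (type O, Rh-): no genotype consistent with that phenotype can produce a type-AB Rh+ child with a type-B mother.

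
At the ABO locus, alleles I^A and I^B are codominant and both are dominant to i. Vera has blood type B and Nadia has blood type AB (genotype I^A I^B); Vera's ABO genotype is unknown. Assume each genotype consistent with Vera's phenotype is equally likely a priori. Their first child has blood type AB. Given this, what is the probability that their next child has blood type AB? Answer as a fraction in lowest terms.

Possible genotypes: Vera ∈ {I^B I^B, I^B i}; Nadia ∈ {I^A I^B}.
Weight each parental genotype pair by prior × P(type-AB child):
  I^B I^B × I^A I^B: posterior weight 2/3; P(next child type AB) = 1/2.
  I^B i × I^A I^B: posterior weight 1/3; P(next child type AB) = 1/4.
Weighted sum = 5/12.

5/12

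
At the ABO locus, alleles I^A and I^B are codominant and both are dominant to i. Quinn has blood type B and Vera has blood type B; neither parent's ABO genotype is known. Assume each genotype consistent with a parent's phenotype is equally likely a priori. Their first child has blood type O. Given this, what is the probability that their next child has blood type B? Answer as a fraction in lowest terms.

3/4

Possible genotypes: Quinn ∈ {I^B I^B, I^B i}; Vera ∈ {I^B I^B, I^B i}.
Weight each parental genotype pair by prior × P(type-O child):
  I^B i × I^B i: posterior weight 1; P(next child type B) = 3/4.
Weighted sum = 3/4.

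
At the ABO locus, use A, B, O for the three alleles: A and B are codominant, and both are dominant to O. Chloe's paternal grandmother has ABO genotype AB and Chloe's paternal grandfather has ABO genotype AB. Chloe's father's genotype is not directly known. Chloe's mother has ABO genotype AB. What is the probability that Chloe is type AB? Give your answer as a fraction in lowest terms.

1/2

Chloe's father's ABO genotype from AB × AB: 1/4 AA, 1/2 AB, 1/4 BB.
Crossing each possibility with the mother AB and summing P(type AB): 1/4·1/2 + 1/2·1/2 + 1/4·1/2 = 1/2.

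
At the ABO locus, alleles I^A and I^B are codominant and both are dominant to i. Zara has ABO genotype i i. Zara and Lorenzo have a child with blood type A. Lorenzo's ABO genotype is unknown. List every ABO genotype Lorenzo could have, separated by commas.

For each candidate genotype of Lorenzo, check whether crossing it with i i can produce every observed child phenotype.
  I^A I^A → possible child types {A} ✓
  I^A I^B → possible child types {A, B} ✓
  I^A i → possible child types {O, A} ✓
  I^B I^B → possible child types {B} ✗
  I^B i → possible child types {O, B} ✗
  i i → possible child types {O} ✗

I^A I^A, I^A I^B, I^A i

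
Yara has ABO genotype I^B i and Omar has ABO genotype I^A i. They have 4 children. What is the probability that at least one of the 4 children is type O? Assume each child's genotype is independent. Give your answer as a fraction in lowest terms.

175/256

ABO cross I^B i × I^A i → 1/4 O, 1/4 A, 1/4 B, 1/4 AB.
So P(type O) = 1/4 per child.
P(none) = (3/4)^4 = 81/256; P(at least one) = 1 − 81/256 = 175/256.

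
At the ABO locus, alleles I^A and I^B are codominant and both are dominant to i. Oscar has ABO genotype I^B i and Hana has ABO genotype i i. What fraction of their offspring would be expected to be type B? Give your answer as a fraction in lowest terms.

1/2

ABO cross I^B i × i i → offspring phenotypes: 1/2 O, 1/2 B.
So P(type B) = 1/2.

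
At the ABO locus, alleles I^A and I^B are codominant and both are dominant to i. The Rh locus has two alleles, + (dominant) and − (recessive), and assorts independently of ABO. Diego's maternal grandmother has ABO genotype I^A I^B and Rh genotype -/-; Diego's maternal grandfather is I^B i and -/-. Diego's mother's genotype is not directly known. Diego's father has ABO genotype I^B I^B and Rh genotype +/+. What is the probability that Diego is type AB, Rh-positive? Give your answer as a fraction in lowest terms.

Diego's mother's ABO genotype from I^A I^B × I^B i: 1/4 I^A I^B, 1/4 I^A i, 1/4 I^B I^B, 1/4 I^B i.
Crossing each possibility with the father I^B I^B and summing P(type AB): 1/4·1/2 + 1/4·1/2 + 1/4·0 + 1/4·0 = 1/4.
Similarly for Rh via the mother's Rh distribution: P(Rh+) = 1.
Independent loci: 1/4 × 1 = 1/4.

1/4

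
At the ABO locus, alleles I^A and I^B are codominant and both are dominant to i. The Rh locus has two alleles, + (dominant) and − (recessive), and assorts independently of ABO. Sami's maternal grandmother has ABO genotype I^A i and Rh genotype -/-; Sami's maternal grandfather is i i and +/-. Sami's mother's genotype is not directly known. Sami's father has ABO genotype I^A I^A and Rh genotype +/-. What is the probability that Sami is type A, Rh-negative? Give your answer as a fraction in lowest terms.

Sami's mother's ABO genotype from I^A i × i i: 1/2 I^A i, 1/2 i i.
Crossing each possibility with the father I^A I^A and summing P(type A): 1/2·1 + 1/2·1 = 1.
Similarly for Rh via the mother's Rh distribution: P(Rh-) = 3/8.
Independent loci: 1 × 3/8 = 3/8.

3/8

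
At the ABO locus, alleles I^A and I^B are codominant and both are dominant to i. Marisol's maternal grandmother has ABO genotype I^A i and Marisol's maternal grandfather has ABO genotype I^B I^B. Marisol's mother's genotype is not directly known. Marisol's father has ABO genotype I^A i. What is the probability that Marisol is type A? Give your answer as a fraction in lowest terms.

Marisol's mother's ABO genotype from I^A i × I^B I^B: 1/2 I^A I^B, 1/2 I^B i.
Crossing each possibility with the father I^A i and summing P(type A): 1/2·1/2 + 1/2·1/4 = 3/8.

3/8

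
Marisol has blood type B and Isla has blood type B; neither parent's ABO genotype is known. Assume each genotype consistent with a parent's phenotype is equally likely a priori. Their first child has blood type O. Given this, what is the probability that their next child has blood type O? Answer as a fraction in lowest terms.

Possible genotypes: Marisol ∈ {BB, BO}; Isla ∈ {BB, BO}.
Weight each parental genotype pair by prior × P(type-O child):
  BO × BO: posterior weight 1; P(next child type O) = 1/4.
Weighted sum = 1/4.

1/4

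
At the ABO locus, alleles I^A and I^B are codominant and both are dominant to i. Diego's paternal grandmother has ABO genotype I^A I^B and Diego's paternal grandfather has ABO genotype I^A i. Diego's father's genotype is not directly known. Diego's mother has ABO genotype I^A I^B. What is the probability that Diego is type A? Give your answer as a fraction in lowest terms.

3/8

Diego's father's ABO genotype from I^A I^B × I^A i: 1/4 I^A I^A, 1/4 I^A I^B, 1/4 I^A i, 1/4 I^B i.
Crossing each possibility with the mother I^A I^B and summing P(type A): 1/4·1/2 + 1/4·1/4 + 1/4·1/2 + 1/4·1/4 = 3/8.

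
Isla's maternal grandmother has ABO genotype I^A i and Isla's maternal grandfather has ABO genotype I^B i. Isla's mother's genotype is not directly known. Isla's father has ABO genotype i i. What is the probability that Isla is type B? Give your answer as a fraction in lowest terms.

Isla's mother's ABO genotype from I^A i × I^B i: 1/4 I^A I^B, 1/4 I^A i, 1/4 I^B i, 1/4 i i.
Crossing each possibility with the father i i and summing P(type B): 1/4·1/2 + 1/4·0 + 1/4·1/2 + 1/4·0 = 1/4.

1/4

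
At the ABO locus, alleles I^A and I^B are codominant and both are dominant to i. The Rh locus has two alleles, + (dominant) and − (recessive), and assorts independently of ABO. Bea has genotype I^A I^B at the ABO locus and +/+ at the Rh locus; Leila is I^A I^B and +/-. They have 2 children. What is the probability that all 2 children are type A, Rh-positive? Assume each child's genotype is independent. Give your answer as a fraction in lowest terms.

ABO cross I^A I^B × I^A I^B → 1/4 A, 1/4 B, 1/2 AB.
Rh cross +/+ × +/- → 1 Rh+; so P(type A, Rh-positive) = 1/4 × 1 = 1/4 per child.
All 2 independent: (1/4)^2 = 1/16.

1/16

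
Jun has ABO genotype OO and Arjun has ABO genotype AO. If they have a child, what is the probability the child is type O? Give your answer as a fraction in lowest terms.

ABO cross OO × AO → offspring phenotypes: 1/2 O, 1/2 A.
So P(type O) = 1/2.

1/2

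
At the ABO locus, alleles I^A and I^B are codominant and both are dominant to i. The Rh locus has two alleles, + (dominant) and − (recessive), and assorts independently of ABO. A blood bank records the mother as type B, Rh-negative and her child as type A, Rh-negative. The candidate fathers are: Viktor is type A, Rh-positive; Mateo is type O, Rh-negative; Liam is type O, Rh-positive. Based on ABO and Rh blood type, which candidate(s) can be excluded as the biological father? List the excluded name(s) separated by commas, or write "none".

A candidate is excluded only if no genotype consistent with his phenotype could produce a type A, Rh-negative child with a type B, Rh-negative mother.
Mateo (type O, Rh-): no genotype consistent with that phenotype can produce a type-A Rh- child with a type-B mother.
Liam (type O, Rh+): no genotype consistent with that phenotype can produce a type-A Rh- child with a type-B mother.

Mateo, Liam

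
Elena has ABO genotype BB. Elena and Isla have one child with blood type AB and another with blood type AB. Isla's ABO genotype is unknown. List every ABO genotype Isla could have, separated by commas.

For each candidate genotype of Isla, check whether crossing it with BB can produce every observed child phenotype.
  AA → possible child types {AB} ✓
  AB → possible child types {B, AB} ✓
  AO → possible child types {B, AB} ✓
  BB → possible child types {B} ✗
  BO → possible child types {B} ✗
  OO → possible child types {B} ✗

AA, AB, AO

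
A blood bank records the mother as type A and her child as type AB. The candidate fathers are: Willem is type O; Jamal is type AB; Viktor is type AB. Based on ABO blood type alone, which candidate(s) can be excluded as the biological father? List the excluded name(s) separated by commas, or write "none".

Willem

A candidate is excluded only if no genotype consistent with his phenotype could produce a type AB child with a type A mother.
Willem (type O): no genotype consistent with that phenotype can produce a type-AB child with a type-A mother.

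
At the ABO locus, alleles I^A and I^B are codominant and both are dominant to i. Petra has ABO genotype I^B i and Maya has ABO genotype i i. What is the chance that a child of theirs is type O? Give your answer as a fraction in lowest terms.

1/2

ABO cross I^B i × i i → offspring phenotypes: 1/2 O, 1/2 B.
So P(type O) = 1/2.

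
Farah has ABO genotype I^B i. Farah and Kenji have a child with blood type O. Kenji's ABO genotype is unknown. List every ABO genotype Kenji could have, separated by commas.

For each candidate genotype of Kenji, check whether crossing it with I^B i can produce every observed child phenotype.
  I^A I^A → possible child types {A, AB} ✗
  I^A I^B → possible child types {A, B, AB} ✗
  I^A i → possible child types {O, A, B, AB} ✓
  I^B I^B → possible child types {B} ✗
  I^B i → possible child types {O, B} ✓
  i i → possible child types {O, B} ✓

I^A i, I^B i, i i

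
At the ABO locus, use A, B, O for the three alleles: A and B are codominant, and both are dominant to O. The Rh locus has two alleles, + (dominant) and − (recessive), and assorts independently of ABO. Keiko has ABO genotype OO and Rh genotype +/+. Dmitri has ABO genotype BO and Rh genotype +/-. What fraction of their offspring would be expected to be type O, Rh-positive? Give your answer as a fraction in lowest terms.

ABO cross OO × BO → offspring phenotypes: 1/2 O, 1/2 B.
Rh cross +/+ × +/- → 1 Rh+.
Independent loci: P(type O, Rh-positive) = 1/2 × 1 = 1/2.

1/2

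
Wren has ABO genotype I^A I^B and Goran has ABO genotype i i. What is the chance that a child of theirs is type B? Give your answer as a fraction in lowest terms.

ABO cross I^A I^B × i i → offspring phenotypes: 1/2 A, 1/2 B.
So P(type B) = 1/2.

1/2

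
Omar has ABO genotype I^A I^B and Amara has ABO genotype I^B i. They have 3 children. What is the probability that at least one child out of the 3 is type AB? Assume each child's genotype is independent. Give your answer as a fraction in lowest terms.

37/64

ABO cross I^A I^B × I^B i → 1/4 A, 1/2 B, 1/4 AB.
So P(type AB) = 1/4 per child.
P(none) = (3/4)^3 = 27/64; P(at least one) = 1 − 27/64 = 37/64.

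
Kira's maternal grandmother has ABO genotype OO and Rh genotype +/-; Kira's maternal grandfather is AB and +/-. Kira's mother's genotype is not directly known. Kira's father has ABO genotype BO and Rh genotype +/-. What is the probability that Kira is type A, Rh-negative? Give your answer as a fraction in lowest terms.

1/32

Kira's mother's ABO genotype from OO × AB: 1/2 AO, 1/2 BO.
Crossing each possibility with the father BO and summing P(type A): 1/2·1/4 + 1/2·0 = 1/8.
Similarly for Rh via the mother's Rh distribution: P(Rh-) = 1/4.
Independent loci: 1/8 × 1/4 = 1/32.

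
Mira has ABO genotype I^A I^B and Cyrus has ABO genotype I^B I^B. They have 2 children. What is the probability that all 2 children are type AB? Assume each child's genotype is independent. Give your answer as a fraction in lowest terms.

1/4

ABO cross I^A I^B × I^B I^B → 1/2 B, 1/2 AB.
So P(type AB) = 1/2 per child.
All 2 independent: (1/2)^2 = 1/4.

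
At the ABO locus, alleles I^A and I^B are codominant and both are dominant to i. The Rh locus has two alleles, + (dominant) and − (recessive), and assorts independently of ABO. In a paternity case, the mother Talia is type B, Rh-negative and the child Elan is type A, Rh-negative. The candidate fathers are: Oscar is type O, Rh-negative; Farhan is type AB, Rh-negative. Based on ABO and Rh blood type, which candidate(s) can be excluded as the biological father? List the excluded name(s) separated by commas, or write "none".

A candidate is excluded only if no genotype consistent with his phenotype could produce a type A, Rh-negative child with a type B, Rh-negative mother.
Oscar (type O, Rh-): no genotype consistent with that phenotype can produce a type-A Rh- child with a type-B mother.

Oscar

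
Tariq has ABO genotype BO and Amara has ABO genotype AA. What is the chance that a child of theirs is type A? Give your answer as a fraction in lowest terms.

ABO cross BO × AA → offspring phenotypes: 1/2 A, 1/2 AB.
So P(type A) = 1/2.

1/2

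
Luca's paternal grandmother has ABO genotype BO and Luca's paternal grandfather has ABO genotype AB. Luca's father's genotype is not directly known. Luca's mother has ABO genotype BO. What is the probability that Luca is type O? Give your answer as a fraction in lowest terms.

1/8

Luca's father's ABO genotype from BO × AB: 1/4 AB, 1/4 AO, 1/4 BB, 1/4 BO.
Crossing each possibility with the mother BO and summing P(type O): 1/4·0 + 1/4·1/4 + 1/4·0 + 1/4·1/4 = 1/8.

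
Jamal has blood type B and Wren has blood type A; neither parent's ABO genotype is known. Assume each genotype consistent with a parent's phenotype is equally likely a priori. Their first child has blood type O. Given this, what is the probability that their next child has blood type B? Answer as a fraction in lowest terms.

Possible genotypes: Jamal ∈ {BB, BO}; Wren ∈ {AA, AO}.
Weight each parental genotype pair by prior × P(type-O child):
  BO × AO: posterior weight 1; P(next child type B) = 1/4.
Weighted sum = 1/4.

1/4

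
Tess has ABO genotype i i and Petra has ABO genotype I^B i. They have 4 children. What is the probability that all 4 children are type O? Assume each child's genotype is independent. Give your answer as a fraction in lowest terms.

1/16

ABO cross i i × I^B i → 1/2 O, 1/2 B.
So P(type O) = 1/2 per child.
All 4 independent: (1/2)^4 = 1/16.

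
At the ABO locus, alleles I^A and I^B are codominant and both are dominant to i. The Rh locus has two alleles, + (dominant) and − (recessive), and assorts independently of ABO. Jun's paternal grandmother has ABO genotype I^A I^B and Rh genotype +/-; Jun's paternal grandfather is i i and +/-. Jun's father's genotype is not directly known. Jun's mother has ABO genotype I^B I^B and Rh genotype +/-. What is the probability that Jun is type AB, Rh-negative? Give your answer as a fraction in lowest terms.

Jun's father's ABO genotype from I^A I^B × i i: 1/2 I^A i, 1/2 I^B i.
Crossing each possibility with the mother I^B I^B and summing P(type AB): 1/2·1/2 + 1/2·0 = 1/4.
Similarly for Rh via the father's Rh distribution: P(Rh-) = 1/4.
Independent loci: 1/4 × 1/4 = 1/16.

1/16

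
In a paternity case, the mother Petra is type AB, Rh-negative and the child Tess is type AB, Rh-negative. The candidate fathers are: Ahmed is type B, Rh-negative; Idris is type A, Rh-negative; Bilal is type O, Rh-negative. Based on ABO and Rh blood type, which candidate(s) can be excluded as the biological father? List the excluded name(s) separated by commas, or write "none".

Bilal

A candidate is excluded only if no genotype consistent with his phenotype could produce a type AB, Rh-negative child with a type AB, Rh-negative mother.
Bilal (type O, Rh-): no genotype consistent with that phenotype can produce a type-AB Rh- child with a type-AB mother.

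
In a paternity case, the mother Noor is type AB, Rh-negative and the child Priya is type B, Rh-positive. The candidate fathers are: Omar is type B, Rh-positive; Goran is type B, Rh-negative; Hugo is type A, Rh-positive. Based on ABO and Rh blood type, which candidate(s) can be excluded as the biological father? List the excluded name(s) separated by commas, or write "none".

A candidate is excluded only if no genotype consistent with his phenotype could produce a type B, Rh-positive child with a type AB, Rh-negative mother.
Goran (type B, Rh-): no genotype consistent with that phenotype can produce a type-B Rh+ child with a type-AB mother.

Goran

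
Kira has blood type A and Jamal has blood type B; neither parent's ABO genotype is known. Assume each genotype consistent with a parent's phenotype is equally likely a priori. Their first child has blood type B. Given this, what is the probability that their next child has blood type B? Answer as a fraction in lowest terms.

Possible genotypes: Kira ∈ {I^A I^A, I^A i}; Jamal ∈ {I^B I^B, I^B i}.
Weight each parental genotype pair by prior × P(type-B child):
  I^A i × I^B I^B: posterior weight 2/3; P(next child type B) = 1/2.
  I^A i × I^B i: posterior weight 1/3; P(next child type B) = 1/4.
Weighted sum = 5/12.

5/12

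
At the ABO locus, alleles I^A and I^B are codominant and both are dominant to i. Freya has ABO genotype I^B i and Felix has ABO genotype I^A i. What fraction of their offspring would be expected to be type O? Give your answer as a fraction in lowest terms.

ABO cross I^B i × I^A i → offspring phenotypes: 1/4 O, 1/4 A, 1/4 B, 1/4 AB.
So P(type O) = 1/4.

1/4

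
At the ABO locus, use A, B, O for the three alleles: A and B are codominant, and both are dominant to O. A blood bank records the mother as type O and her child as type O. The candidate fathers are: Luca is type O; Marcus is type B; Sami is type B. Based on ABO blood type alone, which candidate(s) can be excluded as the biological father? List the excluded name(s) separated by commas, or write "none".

none

A candidate is excluded only if no genotype consistent with his phenotype could produce a type O child with a type O mother.
Every candidate has at least one consistent genotype combination, so none can be excluded.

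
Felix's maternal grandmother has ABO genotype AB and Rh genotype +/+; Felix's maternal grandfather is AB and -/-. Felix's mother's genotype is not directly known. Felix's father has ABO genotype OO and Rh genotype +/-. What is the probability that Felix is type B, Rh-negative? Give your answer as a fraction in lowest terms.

1/8

Felix's mother's ABO genotype from AB × AB: 1/4 AA, 1/2 AB, 1/4 BB.
Crossing each possibility with the father OO and summing P(type B): 1/4·0 + 1/2·1/2 + 1/4·1 = 1/2.
Similarly for Rh via the mother's Rh distribution: P(Rh-) = 1/4.
Independent loci: 1/2 × 1/4 = 1/8.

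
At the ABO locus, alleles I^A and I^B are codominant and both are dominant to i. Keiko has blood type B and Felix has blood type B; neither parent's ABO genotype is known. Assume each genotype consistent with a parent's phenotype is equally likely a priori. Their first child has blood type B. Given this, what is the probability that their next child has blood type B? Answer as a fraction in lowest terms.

Possible genotypes: Keiko ∈ {I^B I^B, I^B i}; Felix ∈ {I^B I^B, I^B i}.
Weight each parental genotype pair by prior × P(type-B child):
  I^B I^B × I^B I^B: posterior weight 4/15; P(next child type B) = 1.
  I^B I^B × I^B i: posterior weight 4/15; P(next child type B) = 1.
  I^B i × I^B I^B: posterior weight 4/15; P(next child type B) = 1.
  I^B i × I^B i: posterior weight 1/5; P(next child type B) = 3/4.
Weighted sum = 19/20.

19/20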